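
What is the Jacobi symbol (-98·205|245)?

0

By multiplicativity, (-98·205|245) = (-98|245)·(205|245).
First factor (-98|245):
(-98|245)
  = (147|245)    [-98 ≡ 147 mod 245]
  = (245|147)    [QR: 245 ≡ 1 mod 4, sign kept]
  = (98|147)    [245 ≡ 98 mod 147]
  = -(49|147)    [147 ≡ 3 mod 8 ⇒ (2|147) = -1]
  = -(147|49)    [QR: 49 ≡ 1 mod 4, sign kept]
  = -(0|49)    [147 ≡ 0 mod 49]
  = 0    [numerator 0, gcd > 1]
Second factor (205|245):
(205|245)
  = (245|205)    [QR: 205 ≡ 1 mod 4, sign kept]
  = (40|205)    [245 ≡ 40 mod 205]
  = -(5|205)    [205 ≡ 5 mod 8 ⇒ (2|205)^3 = -1]
  = -(205|5)    [QR: 5 ≡ 1 mod 4, sign kept]
  = -(0|5)    [205 ≡ 0 mod 5]
  = 0    [numerator 0, gcd > 1]
Product: (0)·(0) = 0.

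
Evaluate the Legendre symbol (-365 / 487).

1

(-365 / 487)
  = -(365 / 487)    [487 ≡ 3 mod 4 ⇒ (-1 / 487) = -1]
  = -(487 / 365)    [QR: 365 ≡ 1 mod 4, sign kept]
  = -(122 / 365)    [487 ≡ 122 mod 365]
  = (61 / 365)    [365 ≡ 5 mod 8 ⇒ (2 / 365) = -1]
  = (365 / 61)    [QR: 61 ≡ 1 mod 4, sign kept]
  = (60 / 61)    [365 ≡ 60 mod 61]
  = (15 / 61)    [61 ≡ 5 mod 8 ⇒ (2 / 61)^2 = +1]
  = (61 / 15)    [QR: 61 ≡ 1 mod 4, sign kept]
  = (1 / 15)    [61 ≡ 1 mod 15]
  = 1    [(1 / 15) = 1]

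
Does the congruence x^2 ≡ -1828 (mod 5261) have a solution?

Reduce the numerator: -1828 ≡ 3433 (mod 5261), so (-1828/5261) = (3433/5261).
3433 ≡ 1 (mod 4), so quadratic reciprocity gives (3433/5261) = (5261/3433). Reduce: 5261 ≡ 1828 (mod 3433). Now have (1828/3433).
Factor out 2: 1828 = 2^2·457. Since 3433 ≡ 1 (mod 8), (2/3433) = +1, and (2/3433)^2 = +1. Now have (457/3433).
457 ≡ 1 (mod 4), so quadratic reciprocity gives (457/3433) = (3433/457). Reduce: 3433 ≡ 234 (mod 457). Now have (234/457).
Factor out 2: 234 = 2·117. Since 457 ≡ 1 (mod 8), (2/457) = +1. Now have (117/457).
117 ≡ 1 (mod 4), so quadratic reciprocity gives (117/457) = (457/117). Reduce: 457 ≡ 106 (mod 117). Now have (106/117).
Factor out 2: 106 = 2·53. Since 117 ≡ 5 (mod 8), (2/117) = -1. Now have -(53/117).
53 ≡ 1 (mod 4), so quadratic reciprocity gives (53/117) = (117/53). Reduce: 117 ≡ 11 (mod 53). Now have -(11/53).
53 ≡ 1 (mod 4), so quadratic reciprocity gives (11/53) = (53/11). Reduce: 53 ≡ 9 (mod 11). Now have -(9/11).
9 ≡ 1 (mod 4), so quadratic reciprocity gives (9/11) = (11/9). Reduce: 11 ≡ 2 (mod 9). Now have -(2/9).
Factor out 2: 2 = 2. Since 9 ≡ 1 (mod 8), (2/9) = +1. Now have -(1/9).
(1/9) = 1. Collecting the sign factors: -1.
The Legendre symbol is -1, so x^2 ≡ -1828 (mod 5261) has no solution.

no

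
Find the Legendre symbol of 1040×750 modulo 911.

By multiplicativity, (1040·750|911) = (1040|911)·(750|911).
First factor (1040|911):
Reduce the numerator: 1040 ≡ 129 (mod 911), so (1040|911) = (129|911).
129 ≡ 1 (mod 4), so quadratic reciprocity gives (129|911) = (911|129). Reduce: 911 ≡ 8 (mod 129). Now have (8|129).
Factor out 2: 8 = 2^3. Since 129 ≡ 1 (mod 8), (2|129) = +1, and (2|129)^3 = +1. Now have (1|129).
(1|129) = 1. Collecting the sign factors: 1.
Second factor (750|911):
Factor out 2: 750 = 2·375. Since 911 ≡ 7 (mod 8), (2|911) = +1. Now have (375|911).
Both 375 ≡ 3 and 911 ≡ 3 (mod 4), so reciprocity gives (375|911) = -(911|375). Reduce: 911 ≡ 161 (mod 375). Now have -(161|375).
161 ≡ 1 (mod 4), so quadratic reciprocity gives (161|375) = (375|161). Reduce: 375 ≡ 53 (mod 161). Now have -(53|161).
53 ≡ 1 (mod 4), so quadratic reciprocity gives (53|161) = (161|53). Reduce: 161 ≡ 2 (mod 53). Now have -(2|53).
Factor out 2: 2 = 2. Since 53 ≡ 5 (mod 8), (2|53) = -1. Now have (1|53).
(1|53) = 1. Collecting the sign factors: 1.
Product: (1)·(1) = 1.

1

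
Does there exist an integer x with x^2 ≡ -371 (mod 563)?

yes

(-371/563)
  = (192/563)    [-371 ≡ 192 mod 563]
  = (3/563)    [563 ≡ 3 mod 8 ⇒ (2/563)^6 = +1]
  = -(563/3)    [QR: both ≡ 3 mod 4, sign flips]
  = -(2/3)    [563 ≡ 2 mod 3]
  = (1/3)    [3 ≡ 3 mod 8 ⇒ (2/3) = -1]
  = 1    [(1/3) = 1]
(-371/563) = 1, and 563 is prime, so -371 is a quadratic residue mod 563.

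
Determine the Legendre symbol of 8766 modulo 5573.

Reduce the numerator: 8766 ≡ 3193 (mod 5573), so (8766/5573) = (3193/5573).
3193 ≡ 1 (mod 4), so quadratic reciprocity gives (3193/5573) = (5573/3193). Reduce: 5573 ≡ 2380 (mod 3193). Now have (2380/3193).
Factor out 2: 2380 = 2^2·595. Since 3193 ≡ 1 (mod 8), (2/3193) = +1, and (2/3193)^2 = +1. Now have (595/3193).
3193 ≡ 1 (mod 4), so quadratic reciprocity gives (595/3193) = (3193/595). Reduce: 3193 ≡ 218 (mod 595). Now have (218/595).
Factor out 2: 218 = 2·109. Since 595 ≡ 3 (mod 8), (2/595) = -1. Now have -(109/595).
109 ≡ 1 (mod 4), so quadratic reciprocity gives (109/595) = (595/109). Reduce: 595 ≡ 50 (mod 109). Now have -(50/109).
Factor out 2: 50 = 2·25. Since 109 ≡ 5 (mod 8), (2/109) = -1. Now have (25/109).
25 ≡ 1 (mod 4), so quadratic reciprocity gives (25/109) = (109/25). Reduce: 109 ≡ 9 (mod 25). Now have (9/25).
9 ≡ 1 (mod 4), so quadratic reciprocity gives (9/25) = (25/9). Reduce: 25 ≡ 7 (mod 9). Now have (7/9).
9 ≡ 1 (mod 4), so quadratic reciprocity gives (7/9) = (9/7). Reduce: 9 ≡ 2 (mod 7). Now have (2/7).
Factor out 2: 2 = 2. Since 7 ≡ 7 (mod 8), (2/7) = +1. Now have (1/7).
(1/7) = 1. Collecting the sign factors: 1.

1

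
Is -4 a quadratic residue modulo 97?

yes

(-4/97)
  = (4/97)    [97 ≡ 1 mod 4 ⇒ (-1/97) = +1]
  = (1/97)    [97 ≡ 1 mod 8 ⇒ (2/97)^2 = +1]
  = 1    [(1/97) = 1]
(-4/97) = 1, and 97 is prime, so -4 is a quadratic residue mod 97.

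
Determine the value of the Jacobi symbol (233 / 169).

Reduce the numerator: 233 ≡ 64 (mod 169), so (233 / 169) = (64 / 169).
Factor out 2: 64 = 2^6. Since 169 ≡ 1 (mod 8), (2 / 169) = +1, and (2 / 169)^6 = +1. Now have (1 / 169).
(1 / 169) = 1. Collecting the sign factors: 1.

1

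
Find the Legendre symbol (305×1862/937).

-1

By multiplicativity, (305·1862/937) = (305/937)·(1862/937).
First factor (305/937):
305 ≡ 1 (mod 4), so quadratic reciprocity gives (305/937) = (937/305). Reduce: 937 ≡ 22 (mod 305). Now have (22/305).
Factor out 2: 22 = 2·11. Since 305 ≡ 1 (mod 8), (2/305) = +1. Now have (11/305).
305 ≡ 1 (mod 4), so quadratic reciprocity gives (11/305) = (305/11). Reduce: 305 ≡ 8 (mod 11). Now have (8/11).
Factor out 2: 8 = 2^3. Since 11 ≡ 3 (mod 8), (2/11) = -1, and (2/11)^3 = -1. Now have -(1/11).
(1/11) = 1. Collecting the sign factors: -1.
Second factor (1862/937):
Reduce the numerator: 1862 ≡ 925 (mod 937), so (1862/937) = (925/937).
925 ≡ 1 (mod 4), so quadratic reciprocity gives (925/937) = (937/925). Reduce: 937 ≡ 12 (mod 925). Now have (12/925).
Factor out 2: 12 = 2^2·3. Since 925 ≡ 5 (mod 8), (2/925) = -1, and (2/925)^2 = +1. Now have (3/925).
925 ≡ 1 (mod 4), so quadratic reciprocity gives (3/925) = (925/3). Reduce: 925 ≡ 1 (mod 3). Now have (1/3).
(1/3) = 1. Collecting the sign factors: 1.
Product: (-1)·(1) = -1.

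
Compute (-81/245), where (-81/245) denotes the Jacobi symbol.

Pull out -1: (-81/245) = (-1/245)·(81/245). Since 245 ≡ 1 (mod 4), (-1/245) = +1. Now have (81/245).
81 ≡ 1 (mod 4), so quadratic reciprocity gives (81/245) = (245/81). Reduce: 245 ≡ 2 (mod 81). Now have (2/81).
Factor out 2: 2 = 2. Since 81 ≡ 1 (mod 8), (2/81) = +1. Now have (1/81).
(1/81) = 1. Collecting the sign factors: 1.

1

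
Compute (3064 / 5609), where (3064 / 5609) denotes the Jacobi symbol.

Factor out 2: 3064 = 2^3·383. Since 5609 ≡ 1 (mod 8), (2 / 5609) = +1, and (2 / 5609)^3 = +1. Now have (383 / 5609).
5609 ≡ 1 (mod 4), so quadratic reciprocity gives (383 / 5609) = (5609 / 383). Reduce: 5609 ≡ 247 (mod 383). Now have (247 / 383).
Both 247 ≡ 3 and 383 ≡ 3 (mod 4), so reciprocity gives (247 / 383) = -(383 / 247). Reduce: 383 ≡ 136 (mod 247). Now have -(136 / 247).
Factor out 2: 136 = 2^3·17. Since 247 ≡ 7 (mod 8), (2 / 247) = +1, and (2 / 247)^3 = +1. Now have -(17 / 247).
17 ≡ 1 (mod 4), so quadratic reciprocity gives (17 / 247) = (247 / 17). Reduce: 247 ≡ 9 (mod 17). Now have -(9 / 17).
9 ≡ 1 (mod 4), so quadratic reciprocity gives (9 / 17) = (17 / 9). Reduce: 17 ≡ 8 (mod 9). Now have -(8 / 9).
Factor out 2: 8 = 2^3. Since 9 ≡ 1 (mod 8), (2 / 9) = +1, and (2 / 9)^3 = +1. Now have -(1 / 9).
(1 / 9) = 1. Collecting the sign factors: -1.

-1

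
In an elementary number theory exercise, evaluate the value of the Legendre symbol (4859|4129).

1

(4859|4129)
  = (730|4129)    [4859 ≡ 730 mod 4129]
  = (365|4129)    [4129 ≡ 1 mod 8 ⇒ (2|4129) = +1]
  = (4129|365)    [QR: 365 ≡ 1 mod 4, sign kept]
  = (114|365)    [4129 ≡ 114 mod 365]
  = -(57|365)    [365 ≡ 5 mod 8 ⇒ (2|365) = -1]
  = -(365|57)    [QR: 57 ≡ 1 mod 4, sign kept]
  = -(23|57)    [365 ≡ 23 mod 57]
  = -(57|23)    [QR: 57 ≡ 1 mod 4, sign kept]
  = -(11|23)    [57 ≡ 11 mod 23]
  = (23|11)    [QR: both ≡ 3 mod 4, sign flips]
  = (1|11)    [23 ≡ 1 mod 11]
  = 1    [(1|11) = 1]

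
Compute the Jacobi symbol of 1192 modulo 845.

(1192 / 845)
  = (347 / 845)    [1192 ≡ 347 mod 845]
  = (845 / 347)    [QR: 845 ≡ 1 mod 4, sign kept]
  = (151 / 347)    [845 ≡ 151 mod 347]
  = -(347 / 151)    [QR: both ≡ 3 mod 4, sign flips]
  = -(45 / 151)    [347 ≡ 45 mod 151]
  = -(151 / 45)    [QR: 45 ≡ 1 mod 4, sign kept]
  = -(16 / 45)    [151 ≡ 16 mod 45]
  = -(1 / 45)    [45 ≡ 5 mod 8 ⇒ (2 / 45)^4 = +1]
  = -1    [(1 / 45) = 1]

-1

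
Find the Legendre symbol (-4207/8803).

Reduce the numerator: -4207 ≡ 4596 (mod 8803), so (-4207/8803) = (4596/8803).
Factor out 2: 4596 = 2^2·1149. Since 8803 ≡ 3 (mod 8), (2/8803) = -1, and (2/8803)^2 = +1. Now have (1149/8803).
1149 ≡ 1 (mod 4), so quadratic reciprocity gives (1149/8803) = (8803/1149). Reduce: 8803 ≡ 760 (mod 1149). Now have (760/1149).
Factor out 2: 760 = 2^3·95. Since 1149 ≡ 5 (mod 8), (2/1149) = -1, and (2/1149)^3 = -1. Now have -(95/1149).
1149 ≡ 1 (mod 4), so quadratic reciprocity gives (95/1149) = (1149/95). Reduce: 1149 ≡ 9 (mod 95). Now have -(9/95).
9 ≡ 1 (mod 4), so quadratic reciprocity gives (9/95) = (95/9). Reduce: 95 ≡ 5 (mod 9). Now have -(5/9).
5 ≡ 1 (mod 4), so quadratic reciprocity gives (5/9) = (9/5). Reduce: 9 ≡ 4 (mod 5). Now have -(4/5).
Factor out 2: 4 = 2^2. Since 5 ≡ 5 (mod 8), (2/5) = -1, and (2/5)^2 = +1. Now have -(1/5).
(1/5) = 1. Collecting the sign factors: -1.

-1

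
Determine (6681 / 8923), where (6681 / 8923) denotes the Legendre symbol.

(6681 / 8923)
  = (8923 / 6681)    [QR: 6681 ≡ 1 mod 4, sign kept]
  = (2242 / 6681)    [8923 ≡ 2242 mod 6681]
  = (1121 / 6681)    [6681 ≡ 1 mod 8 ⇒ (2 / 6681) = +1]
  = (6681 / 1121)    [QR: 1121 ≡ 1 mod 4, sign kept]
  = (1076 / 1121)    [6681 ≡ 1076 mod 1121]
  = (269 / 1121)    [1121 ≡ 1 mod 8 ⇒ (2 / 1121)^2 = +1]
  = (1121 / 269)    [QR: 269 ≡ 1 mod 4, sign kept]
  = (45 / 269)    [1121 ≡ 45 mod 269]
  = (269 / 45)    [QR: 45 ≡ 1 mod 4, sign kept]
  = (44 / 45)    [269 ≡ 44 mod 45]
  = (11 / 45)    [45 ≡ 5 mod 8 ⇒ (2 / 45)^2 = +1]
  = (45 / 11)    [QR: 45 ≡ 1 mod 4, sign kept]
  = (1 / 11)    [45 ≡ 1 mod 11]
  = 1    [(1 / 11) = 1]

1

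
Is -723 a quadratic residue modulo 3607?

yes

Pull out -1: (-723/3607) = (-1/3607)·(723/3607). Since 3607 ≡ 3 (mod 4), (-1/3607) = -1. Now have -(723/3607).
Both 723 ≡ 3 and 3607 ≡ 3 (mod 4), so reciprocity gives (723/3607) = -(3607/723). Reduce: 3607 ≡ 715 (mod 723). Now have (715/723).
Both 715 ≡ 3 and 723 ≡ 3 (mod 4), so reciprocity gives (715/723) = -(723/715). Reduce: 723 ≡ 8 (mod 715). Now have -(8/715).
Factor out 2: 8 = 2^3. Since 715 ≡ 3 (mod 8), (2/715) = -1, and (2/715)^3 = -1. Now have (1/715).
(1/715) = 1. Collecting the sign factors: 1.
(-723/3607) = 1, and 3607 is prime, so -723 is a quadratic residue mod 3607.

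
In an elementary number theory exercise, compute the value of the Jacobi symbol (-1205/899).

(-1205/899)
  = (593/899)    [-1205 ≡ 593 mod 899]
  = (899/593)    [QR: 593 ≡ 1 mod 4, sign kept]
  = (306/593)    [899 ≡ 306 mod 593]
  = (153/593)    [593 ≡ 1 mod 8 ⇒ (2/593) = +1]
  = (593/153)    [QR: 153 ≡ 1 mod 4, sign kept]
  = (134/153)    [593 ≡ 134 mod 153]
  = (67/153)    [153 ≡ 1 mod 8 ⇒ (2/153) = +1]
  = (153/67)    [QR: 153 ≡ 1 mod 4, sign kept]
  = (19/67)    [153 ≡ 19 mod 67]
  = -(67/19)    [QR: both ≡ 3 mod 4, sign flips]
  = -(10/19)    [67 ≡ 10 mod 19]
  = (5/19)    [19 ≡ 3 mod 8 ⇒ (2/19) = -1]
  = (19/5)    [QR: 5 ≡ 1 mod 4, sign kept]
  = (4/5)    [19 ≡ 4 mod 5]
  = (1/5)    [5 ≡ 5 mod 8 ⇒ (2/5)^2 = +1]
  = 1    [(1/5) = 1]

1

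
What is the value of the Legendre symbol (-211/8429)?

Reduce the numerator: -211 ≡ 8218 (mod 8429), so (-211/8429) = (8218/8429).
Factor out 2: 8218 = 2·4109. Since 8429 ≡ 5 (mod 8), (2/8429) = -1. Now have -(4109/8429).
4109 ≡ 1 (mod 4), so quadratic reciprocity gives (4109/8429) = (8429/4109). Reduce: 8429 ≡ 211 (mod 4109). Now have -(211/4109).
4109 ≡ 1 (mod 4), so quadratic reciprocity gives (211/4109) = (4109/211). Reduce: 4109 ≡ 100 (mod 211). Now have -(100/211).
Factor out 2: 100 = 2^2·25. Since 211 ≡ 3 (mod 8), (2/211) = -1, and (2/211)^2 = +1. Now have -(25/211).
25 ≡ 1 (mod 4), so quadratic reciprocity gives (25/211) = (211/25). Reduce: 211 ≡ 11 (mod 25). Now have -(11/25).
25 ≡ 1 (mod 4), so quadratic reciprocity gives (11/25) = (25/11). Reduce: 25 ≡ 3 (mod 11). Now have -(3/11).
Both 3 ≡ 3 and 11 ≡ 3 (mod 4), so reciprocity gives (3/11) = -(11/3). Reduce: 11 ≡ 2 (mod 3). Now have (2/3).
Factor out 2: 2 = 2. Since 3 ≡ 3 (mod 8), (2/3) = -1. Now have -(1/3).
(1/3) = 1. Collecting the sign factors: -1.

-1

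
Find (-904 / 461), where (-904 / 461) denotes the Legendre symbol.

-1

(-904 / 461)
  = (904 / 461)    [461 ≡ 1 mod 4 ⇒ (-1 / 461) = +1]
  = (443 / 461)    [904 ≡ 443 mod 461]
  = (461 / 443)    [QR: 461 ≡ 1 mod 4, sign kept]
  = (18 / 443)    [461 ≡ 18 mod 443]
  = -(9 / 443)    [443 ≡ 3 mod 8 ⇒ (2 / 443) = -1]
  = -(443 / 9)    [QR: 9 ≡ 1 mod 4, sign kept]
  = -(2 / 9)    [443 ≡ 2 mod 9]
  = -(1 / 9)    [9 ≡ 1 mod 8 ⇒ (2 / 9) = +1]
  = -1    [(1 / 9) = 1]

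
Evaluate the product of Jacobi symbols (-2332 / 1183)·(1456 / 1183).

By multiplicativity, (-2332·1456 / 1183) = (-2332 / 1183)·(1456 / 1183).
First factor (-2332 / 1183):
(-2332 / 1183)
  = (34 / 1183)    [-2332 ≡ 34 mod 1183]
  = (17 / 1183)    [1183 ≡ 7 mod 8 ⇒ (2 / 1183) = +1]
  = (1183 / 17)    [QR: 17 ≡ 1 mod 4, sign kept]
  = (10 / 17)    [1183 ≡ 10 mod 17]
  = (5 / 17)    [17 ≡ 1 mod 8 ⇒ (2 / 17) = +1]
  = (17 / 5)    [QR: 5 ≡ 1 mod 4, sign kept]
  = (2 / 5)    [17 ≡ 2 mod 5]
  = -(1 / 5)    [5 ≡ 5 mod 8 ⇒ (2 / 5) = -1]
  = -1    [(1 / 5) = 1]
Second factor (1456 / 1183):
(1456 / 1183)
  = (273 / 1183)    [1456 ≡ 273 mod 1183]
  = (1183 / 273)    [QR: 273 ≡ 1 mod 4, sign kept]
  = (91 / 273)    [1183 ≡ 91 mod 273]
  = (273 / 91)    [QR: 273 ≡ 1 mod 4, sign kept]
  = (0 / 91)    [273 ≡ 0 mod 91]
  = 0    [numerator 0, gcd > 1]
Product: (-1)·(0) = 0.

0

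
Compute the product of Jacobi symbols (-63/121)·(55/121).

0

By multiplicativity, (-63·55/121) = (-63/121)·(55/121).
First factor (-63/121):
(-63/121)
  = (58/121)    [-63 ≡ 58 mod 121]
  = (29/121)    [121 ≡ 1 mod 8 ⇒ (2/121) = +1]
  = (121/29)    [QR: 29 ≡ 1 mod 4, sign kept]
  = (5/29)    [121 ≡ 5 mod 29]
  = (29/5)    [QR: 5 ≡ 1 mod 4, sign kept]
  = (4/5)    [29 ≡ 4 mod 5]
  = (1/5)    [5 ≡ 5 mod 8 ⇒ (2/5)^2 = +1]
  = 1    [(1/5) = 1]
Second factor (55/121):
(55/121)
  = (121/55)    [QR: 121 ≡ 1 mod 4, sign kept]
  = (11/55)    [121 ≡ 11 mod 55]
  = -(55/11)    [QR: both ≡ 3 mod 4, sign flips]
  = -(0/11)    [55 ≡ 0 mod 11]
  = 0    [numerator 0, gcd > 1]
Product: (1)·(0) = 0.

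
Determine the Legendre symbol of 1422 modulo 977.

(1422|977)
  = (445|977)    [1422 ≡ 445 mod 977]
  = (977|445)    [QR: 445 ≡ 1 mod 4, sign kept]
  = (87|445)    [977 ≡ 87 mod 445]
  = (445|87)    [QR: 445 ≡ 1 mod 4, sign kept]
  = (10|87)    [445 ≡ 10 mod 87]
  = (5|87)    [87 ≡ 7 mod 8 ⇒ (2|87) = +1]
  = (87|5)    [QR: 5 ≡ 1 mod 4, sign kept]
  = (2|5)    [87 ≡ 2 mod 5]
  = -(1|5)    [5 ≡ 5 mod 8 ⇒ (2|5) = -1]
  = -1    [(1|5) = 1]

-1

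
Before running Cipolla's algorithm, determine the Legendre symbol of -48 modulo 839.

Reduce the numerator: -48 ≡ 791 (mod 839), so (-48/839) = (791/839).
Both 791 ≡ 3 and 839 ≡ 3 (mod 4), so reciprocity gives (791/839) = -(839/791). Reduce: 839 ≡ 48 (mod 791). Now have -(48/791).
Factor out 2: 48 = 2^4·3. Since 791 ≡ 7 (mod 8), (2/791) = +1, and (2/791)^4 = +1. Now have -(3/791).
Both 3 ≡ 3 and 791 ≡ 3 (mod 4), so reciprocity gives (3/791) = -(791/3). Reduce: 791 ≡ 2 (mod 3). Now have (2/3).
Factor out 2: 2 = 2. Since 3 ≡ 3 (mod 8), (2/3) = -1. Now have -(1/3).
(1/3) = 1. Collecting the sign factors: -1.

-1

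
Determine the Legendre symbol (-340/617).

(-340/617)
  = (277/617)    [-340 ≡ 277 mod 617]
  = (617/277)    [QR: 277 ≡ 1 mod 4, sign kept]
  = (63/277)    [617 ≡ 63 mod 277]
  = (277/63)    [QR: 277 ≡ 1 mod 4, sign kept]
  = (25/63)    [277 ≡ 25 mod 63]
  = (63/25)    [QR: 25 ≡ 1 mod 4, sign kept]
  = (13/25)    [63 ≡ 13 mod 25]
  = (25/13)    [QR: 13 ≡ 1 mod 4, sign kept]
  = (12/13)    [25 ≡ 12 mod 13]
  = (3/13)    [13 ≡ 5 mod 8 ⇒ (2/13)^2 = +1]
  = (13/3)    [QR: 13 ≡ 1 mod 4, sign kept]
  = (1/3)    [13 ≡ 1 mod 3]
  = 1    [(1/3) = 1]

1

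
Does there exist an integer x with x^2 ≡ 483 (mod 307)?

yes

Reduce the numerator: 483 ≡ 176 (mod 307), so (483/307) = (176/307).
Factor out 2: 176 = 2^4·11. Since 307 ≡ 3 (mod 8), (2/307) = -1, and (2/307)^4 = +1. Now have (11/307).
Both 11 ≡ 3 and 307 ≡ 3 (mod 4), so reciprocity gives (11/307) = -(307/11). Reduce: 307 ≡ 10 (mod 11). Now have -(10/11).
Factor out 2: 10 = 2·5. Since 11 ≡ 3 (mod 8), (2/11) = -1. Now have (5/11).
5 ≡ 1 (mod 4), so quadratic reciprocity gives (5/11) = (11/5). Reduce: 11 ≡ 1 (mod 5). Now have (1/5).
(1/5) = 1. Collecting the sign factors: 1.
The Legendre symbol is 1, so x^2 ≡ 483 (mod 307) has solution.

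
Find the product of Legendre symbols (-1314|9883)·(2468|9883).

-1

By multiplicativity, (-1314·2468|9883) = (-1314|9883)·(2468|9883).
First factor (-1314|9883):
(-1314|9883)
  = (8569|9883)    [-1314 ≡ 8569 mod 9883]
  = (9883|8569)    [QR: 8569 ≡ 1 mod 4, sign kept]
  = (1314|8569)    [9883 ≡ 1314 mod 8569]
  = (657|8569)    [8569 ≡ 1 mod 8 ⇒ (2|8569) = +1]
  = (8569|657)    [QR: 657 ≡ 1 mod 4, sign kept]
  = (28|657)    [8569 ≡ 28 mod 657]
  = (7|657)    [657 ≡ 1 mod 8 ⇒ (2|657)^2 = +1]
  = (657|7)    [QR: 657 ≡ 1 mod 4, sign kept]
  = (6|7)    [657 ≡ 6 mod 7]
  = (3|7)    [7 ≡ 7 mod 8 ⇒ (2|7) = +1]
  = -(7|3)    [QR: both ≡ 3 mod 4, sign flips]
  = -(1|3)    [7 ≡ 1 mod 3]
  = -1    [(1|3) = 1]
Second factor (2468|9883):
(2468|9883)
  = (617|9883)    [9883 ≡ 3 mod 8 ⇒ (2|9883)^2 = +1]
  = (9883|617)    [QR: 617 ≡ 1 mod 4, sign kept]
  = (11|617)    [9883 ≡ 11 mod 617]
  = (617|11)    [QR: 617 ≡ 1 mod 4, sign kept]
  = (1|11)    [617 ≡ 1 mod 11]
  = 1    [(1|11) = 1]
Product: (-1)·(1) = -1.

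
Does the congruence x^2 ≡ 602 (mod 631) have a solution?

no

Factor out 2: 602 = 2·301. Since 631 ≡ 7 (mod 8), (2/631) = +1. Now have (301/631).
301 ≡ 1 (mod 4), so quadratic reciprocity gives (301/631) = (631/301). Reduce: 631 ≡ 29 (mod 301). Now have (29/301).
29 ≡ 1 (mod 4), so quadratic reciprocity gives (29/301) = (301/29). Reduce: 301 ≡ 11 (mod 29). Now have (11/29).
29 ≡ 1 (mod 4), so quadratic reciprocity gives (11/29) = (29/11). Reduce: 29 ≡ 7 (mod 11). Now have (7/11).
Both 7 ≡ 3 and 11 ≡ 3 (mod 4), so reciprocity gives (7/11) = -(11/7). Reduce: 11 ≡ 4 (mod 7). Now have -(4/7).
Factor out 2: 4 = 2^2. Since 7 ≡ 7 (mod 8), (2/7) = +1, and (2/7)^2 = +1. Now have -(1/7).
(1/7) = 1. Collecting the sign factors: -1.
(602/631) = -1, and 631 is prime, so 602 is not a quadratic residue mod 631.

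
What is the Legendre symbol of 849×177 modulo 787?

By multiplicativity, (849·177 / 787) = (849 / 787)·(177 / 787).
First factor (849 / 787):
(849 / 787)
  = (62 / 787)    [849 ≡ 62 mod 787]
  = -(31 / 787)    [787 ≡ 3 mod 8 ⇒ (2 / 787) = -1]
  = (787 / 31)    [QR: both ≡ 3 mod 4, sign flips]
  = (12 / 31)    [787 ≡ 12 mod 31]
  = (3 / 31)    [31 ≡ 7 mod 8 ⇒ (2 / 31)^2 = +1]
  = -(31 / 3)    [QR: both ≡ 3 mod 4, sign flips]
  = -(1 / 3)    [31 ≡ 1 mod 3]
  = -1    [(1 / 3) = 1]
Second factor (177 / 787):
(177 / 787)
  = (787 / 177)    [QR: 177 ≡ 1 mod 4, sign kept]
  = (79 / 177)    [787 ≡ 79 mod 177]
  = (177 / 79)    [QR: 177 ≡ 1 mod 4, sign kept]
  = (19 / 79)    [177 ≡ 19 mod 79]
  = -(79 / 19)    [QR: both ≡ 3 mod 4, sign flips]
  = -(3 / 19)    [79 ≡ 3 mod 19]
  = (19 / 3)    [QR: both ≡ 3 mod 4, sign flips]
  = (1 / 3)    [19 ≡ 1 mod 3]
  = 1    [(1 / 3) = 1]
Product: (-1)·(1) = -1.

-1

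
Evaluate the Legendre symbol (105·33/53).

By multiplicativity, (105·33/53) = (105/53)·(33/53).
First factor (105/53):
Reduce the numerator: 105 ≡ 52 (mod 53), so (105/53) = (52/53).
Factor out 2: 52 = 2^2·13. Since 53 ≡ 5 (mod 8), (2/53) = -1, and (2/53)^2 = +1. Now have (13/53).
13 ≡ 1 (mod 4), so quadratic reciprocity gives (13/53) = (53/13). Reduce: 53 ≡ 1 (mod 13). Now have (1/13).
(1/13) = 1. Collecting the sign factors: 1.
Second factor (33/53):
33 ≡ 1 (mod 4), so quadratic reciprocity gives (33/53) = (53/33). Reduce: 53 ≡ 20 (mod 33). Now have (20/33).
Factor out 2: 20 = 2^2·5. Since 33 ≡ 1 (mod 8), (2/33) = +1, and (2/33)^2 = +1. Now have (5/33).
5 ≡ 1 (mod 4), so quadratic reciprocity gives (5/33) = (33/5). Reduce: 33 ≡ 3 (mod 5). Now have (3/5).
5 ≡ 1 (mod 4), so quadratic reciprocity gives (3/5) = (5/3). Reduce: 5 ≡ 2 (mod 3). Now have (2/3).
Factor out 2: 2 = 2. Since 3 ≡ 3 (mod 8), (2/3) = -1. Now have -(1/3).
(1/3) = 1. Collecting the sign factors: -1.
Product: (1)·(-1) = -1.

-1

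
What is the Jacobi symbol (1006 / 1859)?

1

Factor out 2: 1006 = 2·503. Since 1859 ≡ 3 (mod 8), (2 / 1859) = -1. Now have -(503 / 1859).
Both 503 ≡ 3 and 1859 ≡ 3 (mod 4), so reciprocity gives (503 / 1859) = -(1859 / 503). Reduce: 1859 ≡ 350 (mod 503). Now have (350 / 503).
Factor out 2: 350 = 2·175. Since 503 ≡ 7 (mod 8), (2 / 503) = +1. Now have (175 / 503).
Both 175 ≡ 3 and 503 ≡ 3 (mod 4), so reciprocity gives (175 / 503) = -(503 / 175). Reduce: 503 ≡ 153 (mod 175). Now have -(153 / 175).
153 ≡ 1 (mod 4), so quadratic reciprocity gives (153 / 175) = (175 / 153). Reduce: 175 ≡ 22 (mod 153). Now have -(22 / 153).
Factor out 2: 22 = 2·11. Since 153 ≡ 1 (mod 8), (2 / 153) = +1. Now have -(11 / 153).
153 ≡ 1 (mod 4), so quadratic reciprocity gives (11 / 153) = (153 / 11). Reduce: 153 ≡ 10 (mod 11). Now have -(10 / 11).
Factor out 2: 10 = 2·5. Since 11 ≡ 3 (mod 8), (2 / 11) = -1. Now have (5 / 11).
5 ≡ 1 (mod 4), so quadratic reciprocity gives (5 / 11) = (11 / 5). Reduce: 11 ≡ 1 (mod 5). Now have (1 / 5).
(1 / 5) = 1. Collecting the sign factors: 1.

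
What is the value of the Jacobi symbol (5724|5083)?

1

(5724|5083)
  = (641|5083)    [5724 ≡ 641 mod 5083]
  = (5083|641)    [QR: 641 ≡ 1 mod 4, sign kept]
  = (596|641)    [5083 ≡ 596 mod 641]
  = (149|641)    [641 ≡ 1 mod 8 ⇒ (2|641)^2 = +1]
  = (641|149)    [QR: 149 ≡ 1 mod 4, sign kept]
  = (45|149)    [641 ≡ 45 mod 149]
  = (149|45)    [QR: 45 ≡ 1 mod 4, sign kept]
  = (14|45)    [149 ≡ 14 mod 45]
  = -(7|45)    [45 ≡ 5 mod 8 ⇒ (2|45) = -1]
  = -(45|7)    [QR: 45 ≡ 1 mod 4, sign kept]
  = -(3|7)    [45 ≡ 3 mod 7]
  = (7|3)    [QR: both ≡ 3 mod 4, sign flips]
  = (1|3)    [7 ≡ 1 mod 3]
  = 1    [(1|3) = 1]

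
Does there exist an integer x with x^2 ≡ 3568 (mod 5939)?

yes

(3568/5939)
  = (223/5939)    [5939 ≡ 3 mod 8 ⇒ (2/5939)^4 = +1]
  = -(5939/223)    [QR: both ≡ 3 mod 4, sign flips]
  = -(141/223)    [5939 ≡ 141 mod 223]
  = -(223/141)    [QR: 141 ≡ 1 mod 4, sign kept]
  = -(82/141)    [223 ≡ 82 mod 141]
  = (41/141)    [141 ≡ 5 mod 8 ⇒ (2/141) = -1]
  = (141/41)    [QR: 41 ≡ 1 mod 4, sign kept]
  = (18/41)    [141 ≡ 18 mod 41]
  = (9/41)    [41 ≡ 1 mod 8 ⇒ (2/41) = +1]
  = (41/9)    [QR: 9 ≡ 1 mod 4, sign kept]
  = (5/9)    [41 ≡ 5 mod 9]
  = (9/5)    [QR: 5 ≡ 1 mod 4, sign kept]
  = (4/5)    [9 ≡ 4 mod 5]
  = (1/5)    [5 ≡ 5 mod 8 ⇒ (2/5)^2 = +1]
  = 1    [(1/5) = 1]
(3568/5939) = 1, and 5939 is prime, so 3568 is a quadratic residue mod 5939.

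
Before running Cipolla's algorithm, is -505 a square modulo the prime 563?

Pull out -1: (-505|563) = (-1|563)·(505|563). Since 563 ≡ 3 (mod 4), (-1|563) = -1. Now have -(505|563).
505 ≡ 1 (mod 4), so quadratic reciprocity gives (505|563) = (563|505). Reduce: 563 ≡ 58 (mod 505). Now have -(58|505).
Factor out 2: 58 = 2·29. Since 505 ≡ 1 (mod 8), (2|505) = +1. Now have -(29|505).
29 ≡ 1 (mod 4), so quadratic reciprocity gives (29|505) = (505|29). Reduce: 505 ≡ 12 (mod 29). Now have -(12|29).
Factor out 2: 12 = 2^2·3. Since 29 ≡ 5 (mod 8), (2|29) = -1, and (2|29)^2 = +1. Now have -(3|29).
29 ≡ 1 (mod 4), so quadratic reciprocity gives (3|29) = (29|3). Reduce: 29 ≡ 2 (mod 3). Now have -(2|3).
Factor out 2: 2 = 2. Since 3 ≡ 3 (mod 8), (2|3) = -1. Now have (1|3).
(1|3) = 1. Collecting the sign factors: 1.
The Legendre symbol is 1, so x^2 ≡ -505 (mod 563) has solution.

yes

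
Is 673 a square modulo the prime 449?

yes

(673/449)
  = (224/449)    [673 ≡ 224 mod 449]
  = (7/449)    [449 ≡ 1 mod 8 ⇒ (2/449)^5 = +1]
  = (449/7)    [QR: 449 ≡ 1 mod 4, sign kept]
  = (1/7)    [449 ≡ 1 mod 7]
  = 1    [(1/7) = 1]
(673/449) = 1, and 449 is prime, so 673 is a quadratic residue mod 449.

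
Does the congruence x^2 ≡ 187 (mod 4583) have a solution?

(187/4583)
  = -(4583/187)    [QR: both ≡ 3 mod 4, sign flips]
  = -(95/187)    [4583 ≡ 95 mod 187]
  = (187/95)    [QR: both ≡ 3 mod 4, sign flips]
  = (92/95)    [187 ≡ 92 mod 95]
  = (23/95)    [95 ≡ 7 mod 8 ⇒ (2/95)^2 = +1]
  = -(95/23)    [QR: both ≡ 3 mod 4, sign flips]
  = -(3/23)    [95 ≡ 3 mod 23]
  = (23/3)    [QR: both ≡ 3 mod 4, sign flips]
  = (2/3)    [23 ≡ 2 mod 3]
  = -(1/3)    [3 ≡ 3 mod 8 ⇒ (2/3) = -1]
  = -1    [(1/3) = 1]
(187/4583) = -1, and 4583 is prime, so 187 is not a quadratic residue mod 4583.

no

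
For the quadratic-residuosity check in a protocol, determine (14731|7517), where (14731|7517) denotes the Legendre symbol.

Reduce the numerator: 14731 ≡ 7214 (mod 7517), so (14731|7517) = (7214|7517).
Factor out 2: 7214 = 2·3607. Since 7517 ≡ 5 (mod 8), (2|7517) = -1. Now have -(3607|7517).
7517 ≡ 1 (mod 4), so quadratic reciprocity gives (3607|7517) = (7517|3607). Reduce: 7517 ≡ 303 (mod 3607). Now have -(303|3607).
Both 303 ≡ 3 and 3607 ≡ 3 (mod 4), so reciprocity gives (303|3607) = -(3607|303). Reduce: 3607 ≡ 274 (mod 303). Now have (274|303).
Factor out 2: 274 = 2·137. Since 303 ≡ 7 (mod 8), (2|303) = +1. Now have (137|303).
137 ≡ 1 (mod 4), so quadratic reciprocity gives (137|303) = (303|137). Reduce: 303 ≡ 29 (mod 137). Now have (29|137).
29 ≡ 1 (mod 4), so quadratic reciprocity gives (29|137) = (137|29). Reduce: 137 ≡ 21 (mod 29). Now have (21|29).
21 ≡ 1 (mod 4), so quadratic reciprocity gives (21|29) = (29|21). Reduce: 29 ≡ 8 (mod 21). Now have (8|21).
Factor out 2: 8 = 2^3. Since 21 ≡ 5 (mod 8), (2|21) = -1, and (2|21)^3 = -1. Now have -(1|21).
(1|21) = 1. Collecting the sign factors: -1.

-1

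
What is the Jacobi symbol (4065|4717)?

4065 ≡ 1 (mod 4), so quadratic reciprocity gives (4065|4717) = (4717|4065). Reduce: 4717 ≡ 652 (mod 4065). Now have (652|4065).
Factor out 2: 652 = 2^2·163. Since 4065 ≡ 1 (mod 8), (2|4065) = +1, and (2|4065)^2 = +1. Now have (163|4065).
4065 ≡ 1 (mod 4), so quadratic reciprocity gives (163|4065) = (4065|163). Reduce: 4065 ≡ 153 (mod 163). Now have (153|163).
153 ≡ 1 (mod 4), so quadratic reciprocity gives (153|163) = (163|153). Reduce: 163 ≡ 10 (mod 153). Now have (10|153).
Factor out 2: 10 = 2·5. Since 153 ≡ 1 (mod 8), (2|153) = +1. Now have (5|153).
5 ≡ 1 (mod 4), so quadratic reciprocity gives (5|153) = (153|5). Reduce: 153 ≡ 3 (mod 5). Now have (3|5).
5 ≡ 1 (mod 4), so quadratic reciprocity gives (3|5) = (5|3). Reduce: 5 ≡ 2 (mod 3). Now have (2|3).
Factor out 2: 2 = 2. Since 3 ≡ 3 (mod 8), (2|3) = -1. Now have -(1|3).
(1|3) = 1. Collecting the sign factors: -1.

-1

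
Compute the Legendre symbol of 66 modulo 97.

1

Factor out 2: 66 = 2·33. Since 97 ≡ 1 (mod 8), (2/97) = +1. Now have (33/97).
33 ≡ 1 (mod 4), so quadratic reciprocity gives (33/97) = (97/33). Reduce: 97 ≡ 31 (mod 33). Now have (31/33).
33 ≡ 1 (mod 4), so quadratic reciprocity gives (31/33) = (33/31). Reduce: 33 ≡ 2 (mod 31). Now have (2/31).
Factor out 2: 2 = 2. Since 31 ≡ 7 (mod 8), (2/31) = +1. Now have (1/31).
(1/31) = 1. Collecting the sign factors: 1.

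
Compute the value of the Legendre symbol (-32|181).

-1

Pull out -1: (-32|181) = (-1|181)·(32|181). Since 181 ≡ 1 (mod 4), (-1|181) = +1. Now have (32|181).
Factor out 2: 32 = 2^5. Since 181 ≡ 5 (mod 8), (2|181) = -1, and (2|181)^5 = -1. Now have -(1|181).
(1|181) = 1. Collecting the sign factors: -1.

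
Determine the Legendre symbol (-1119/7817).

-1

Pull out -1: (-1119/7817) = (-1/7817)·(1119/7817). Since 7817 ≡ 1 (mod 4), (-1/7817) = +1. Now have (1119/7817).
7817 ≡ 1 (mod 4), so quadratic reciprocity gives (1119/7817) = (7817/1119). Reduce: 7817 ≡ 1103 (mod 1119). Now have (1103/1119).
Both 1103 ≡ 3 and 1119 ≡ 3 (mod 4), so reciprocity gives (1103/1119) = -(1119/1103). Reduce: 1119 ≡ 16 (mod 1103). Now have -(16/1103).
Factor out 2: 16 = 2^4. Since 1103 ≡ 7 (mod 8), (2/1103) = +1, and (2/1103)^4 = +1. Now have -(1/1103).
(1/1103) = 1. Collecting the sign factors: -1.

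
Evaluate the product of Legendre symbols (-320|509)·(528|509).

By multiplicativity, (-320·528|509) = (-320|509)·(528|509).
First factor (-320|509):
(-320|509)
  = (320|509)    [509 ≡ 1 mod 4 ⇒ (-1|509) = +1]
  = (5|509)    [509 ≡ 5 mod 8 ⇒ (2|509)^6 = +1]
  = (509|5)    [QR: 5 ≡ 1 mod 4, sign kept]
  = (4|5)    [509 ≡ 4 mod 5]
  = (1|5)    [5 ≡ 5 mod 8 ⇒ (2|5)^2 = +1]
  = 1    [(1|5) = 1]
Second factor (528|509):
(528|509)
  = (19|509)    [528 ≡ 19 mod 509]
  = (509|19)    [QR: 509 ≡ 1 mod 4, sign kept]
  = (15|19)    [509 ≡ 15 mod 19]
  = -(19|15)    [QR: both ≡ 3 mod 4, sign flips]
  = -(4|15)    [19 ≡ 4 mod 15]
  = -(1|15)    [15 ≡ 7 mod 8 ⇒ (2|15)^2 = +1]
  = -1    [(1|15) = 1]
Product: (1)·(-1) = -1.

-1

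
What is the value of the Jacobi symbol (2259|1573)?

1

Reduce the numerator: 2259 ≡ 686 (mod 1573), so (2259|1573) = (686|1573).
Factor out 2: 686 = 2·343. Since 1573 ≡ 5 (mod 8), (2|1573) = -1. Now have -(343|1573).
1573 ≡ 1 (mod 4), so quadratic reciprocity gives (343|1573) = (1573|343). Reduce: 1573 ≡ 201 (mod 343). Now have -(201|343).
201 ≡ 1 (mod 4), so quadratic reciprocity gives (201|343) = (343|201). Reduce: 343 ≡ 142 (mod 201). Now have -(142|201).
Factor out 2: 142 = 2·71. Since 201 ≡ 1 (mod 8), (2|201) = +1. Now have -(71|201).
201 ≡ 1 (mod 4), so quadratic reciprocity gives (71|201) = (201|71). Reduce: 201 ≡ 59 (mod 71). Now have -(59|71).
Both 59 ≡ 3 and 71 ≡ 3 (mod 4), so reciprocity gives (59|71) = -(71|59). Reduce: 71 ≡ 12 (mod 59). Now have (12|59).
Factor out 2: 12 = 2^2·3. Since 59 ≡ 3 (mod 8), (2|59) = -1, and (2|59)^2 = +1. Now have (3|59).
Both 3 ≡ 3 and 59 ≡ 3 (mod 4), so reciprocity gives (3|59) = -(59|3). Reduce: 59 ≡ 2 (mod 3). Now have -(2|3).
Factor out 2: 2 = 2. Since 3 ≡ 3 (mod 8), (2|3) = -1. Now have (1|3).
(1|3) = 1. Collecting the sign factors: 1.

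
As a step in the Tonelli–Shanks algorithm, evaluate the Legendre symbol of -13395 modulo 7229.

Pull out -1: (-13395/7229) = (-1/7229)·(13395/7229). Since 7229 ≡ 1 (mod 4), (-1/7229) = +1. Now have (13395/7229).
Reduce the numerator: 13395 ≡ 6166 (mod 7229), so (13395/7229) = (6166/7229).
Factor out 2: 6166 = 2·3083. Since 7229 ≡ 5 (mod 8), (2/7229) = -1. Now have -(3083/7229).
7229 ≡ 1 (mod 4), so quadratic reciprocity gives (3083/7229) = (7229/3083). Reduce: 7229 ≡ 1063 (mod 3083). Now have -(1063/3083).
Both 1063 ≡ 3 and 3083 ≡ 3 (mod 4), so reciprocity gives (1063/3083) = -(3083/1063). Reduce: 3083 ≡ 957 (mod 1063). Now have (957/1063).
957 ≡ 1 (mod 4), so quadratic reciprocity gives (957/1063) = (1063/957). Reduce: 1063 ≡ 106 (mod 957). Now have (106/957).
Factor out 2: 106 = 2·53. Since 957 ≡ 5 (mod 8), (2/957) = -1. Now have -(53/957).
53 ≡ 1 (mod 4), so quadratic reciprocity gives (53/957) = (957/53). Reduce: 957 ≡ 3 (mod 53). Now have -(3/53).
53 ≡ 1 (mod 4), so quadratic reciprocity gives (3/53) = (53/3). Reduce: 53 ≡ 2 (mod 3). Now have -(2/3).
Factor out 2: 2 = 2. Since 3 ≡ 3 (mod 8), (2/3) = -1. Now have (1/3).
(1/3) = 1. Collecting the sign factors: 1.

1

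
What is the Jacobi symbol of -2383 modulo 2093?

Reduce the numerator: -2383 ≡ 1803 (mod 2093), so (-2383/2093) = (1803/2093).
2093 ≡ 1 (mod 4), so quadratic reciprocity gives (1803/2093) = (2093/1803). Reduce: 2093 ≡ 290 (mod 1803). Now have (290/1803).
Factor out 2: 290 = 2·145. Since 1803 ≡ 3 (mod 8), (2/1803) = -1. Now have -(145/1803).
145 ≡ 1 (mod 4), so quadratic reciprocity gives (145/1803) = (1803/145). Reduce: 1803 ≡ 63 (mod 145). Now have -(63/145).
145 ≡ 1 (mod 4), so quadratic reciprocity gives (63/145) = (145/63). Reduce: 145 ≡ 19 (mod 63). Now have -(19/63).
Both 19 ≡ 3 and 63 ≡ 3 (mod 4), so reciprocity gives (19/63) = -(63/19). Reduce: 63 ≡ 6 (mod 19). Now have (6/19).
Factor out 2: 6 = 2·3. Since 19 ≡ 3 (mod 8), (2/19) = -1. Now have -(3/19).
Both 3 ≡ 3 and 19 ≡ 3 (mod 4), so reciprocity gives (3/19) = -(19/3). Reduce: 19 ≡ 1 (mod 3). Now have (1/3).
(1/3) = 1. Collecting the sign factors: 1.

1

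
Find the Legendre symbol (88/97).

Factor out 2: 88 = 2^3·11. Since 97 ≡ 1 (mod 8), (2/97) = +1, and (2/97)^3 = +1. Now have (11/97).
97 ≡ 1 (mod 4), so quadratic reciprocity gives (11/97) = (97/11). Reduce: 97 ≡ 9 (mod 11). Now have (9/11).
9 ≡ 1 (mod 4), so quadratic reciprocity gives (9/11) = (11/9). Reduce: 11 ≡ 2 (mod 9). Now have (2/9).
Factor out 2: 2 = 2. Since 9 ≡ 1 (mod 8), (2/9) = +1. Now have (1/9).
(1/9) = 1. Collecting the sign factors: 1.

1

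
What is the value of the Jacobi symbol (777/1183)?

777 ≡ 1 (mod 4), so quadratic reciprocity gives (777/1183) = (1183/777). Reduce: 1183 ≡ 406 (mod 777). Now have (406/777).
Factor out 2: 406 = 2·203. Since 777 ≡ 1 (mod 8), (2/777) = +1. Now have (203/777).
777 ≡ 1 (mod 4), so quadratic reciprocity gives (203/777) = (777/203). Reduce: 777 ≡ 168 (mod 203). Now have (168/203).
Factor out 2: 168 = 2^3·21. Since 203 ≡ 3 (mod 8), (2/203) = -1, and (2/203)^3 = -1. Now have -(21/203).
21 ≡ 1 (mod 4), so quadratic reciprocity gives (21/203) = (203/21). Reduce: 203 ≡ 14 (mod 21). Now have -(14/21).
Factor out 2: 14 = 2·7. Since 21 ≡ 5 (mod 8), (2/21) = -1. Now have (7/21).
21 ≡ 1 (mod 4), so quadratic reciprocity gives (7/21) = (21/7). Reduce: 21 ≡ 0 (mod 7). Now have (0/7).
The numerator is now 0 with denominator 7 > 1: the symbol is 0.

0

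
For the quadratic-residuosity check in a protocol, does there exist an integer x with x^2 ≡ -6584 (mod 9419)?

no

Reduce the numerator: -6584 ≡ 2835 (mod 9419), so (-6584/9419) = (2835/9419).
Both 2835 ≡ 3 and 9419 ≡ 3 (mod 4), so reciprocity gives (2835/9419) = -(9419/2835). Reduce: 9419 ≡ 914 (mod 2835). Now have -(914/2835).
Factor out 2: 914 = 2·457. Since 2835 ≡ 3 (mod 8), (2/2835) = -1. Now have (457/2835).
457 ≡ 1 (mod 4), so quadratic reciprocity gives (457/2835) = (2835/457). Reduce: 2835 ≡ 93 (mod 457). Now have (93/457).
93 ≡ 1 (mod 4), so quadratic reciprocity gives (93/457) = (457/93). Reduce: 457 ≡ 85 (mod 93). Now have (85/93).
85 ≡ 1 (mod 4), so quadratic reciprocity gives (85/93) = (93/85). Reduce: 93 ≡ 8 (mod 85). Now have (8/85).
Factor out 2: 8 = 2^3. Since 85 ≡ 5 (mod 8), (2/85) = -1, and (2/85)^3 = -1. Now have -(1/85).
(1/85) = 1. Collecting the sign factors: -1.
The Legendre symbol is -1, so x^2 ≡ -6584 (mod 9419) has no solution.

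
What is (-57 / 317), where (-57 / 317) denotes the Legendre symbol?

1

Pull out -1: (-57 / 317) = (-1 / 317)·(57 / 317). Since 317 ≡ 1 (mod 4), (-1 / 317) = +1. Now have (57 / 317).
57 ≡ 1 (mod 4), so quadratic reciprocity gives (57 / 317) = (317 / 57). Reduce: 317 ≡ 32 (mod 57). Now have (32 / 57).
Factor out 2: 32 = 2^5. Since 57 ≡ 1 (mod 8), (2 / 57) = +1, and (2 / 57)^5 = +1. Now have (1 / 57).
(1 / 57) = 1. Collecting the sign factors: 1.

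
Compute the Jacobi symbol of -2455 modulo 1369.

1

(-2455|1369)
  = (283|1369)    [-2455 ≡ 283 mod 1369]
  = (1369|283)    [QR: 1369 ≡ 1 mod 4, sign kept]
  = (237|283)    [1369 ≡ 237 mod 283]
  = (283|237)    [QR: 237 ≡ 1 mod 4, sign kept]
  = (46|237)    [283 ≡ 46 mod 237]
  = -(23|237)    [237 ≡ 5 mod 8 ⇒ (2|237) = -1]
  = -(237|23)    [QR: 237 ≡ 1 mod 4, sign kept]
  = -(7|23)    [237 ≡ 7 mod 23]
  = (23|7)    [QR: both ≡ 3 mod 4, sign flips]
  = (2|7)    [23 ≡ 2 mod 7]
  = (1|7)    [7 ≡ 7 mod 8 ⇒ (2|7) = +1]
  = 1    [(1|7) = 1]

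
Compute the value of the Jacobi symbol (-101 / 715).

(-101 / 715)
  = (614 / 715)    [-101 ≡ 614 mod 715]
  = -(307 / 715)    [715 ≡ 3 mod 8 ⇒ (2 / 715) = -1]
  = (715 / 307)    [QR: both ≡ 3 mod 4, sign flips]
  = (101 / 307)    [715 ≡ 101 mod 307]
  = (307 / 101)    [QR: 101 ≡ 1 mod 4, sign kept]
  = (4 / 101)    [307 ≡ 4 mod 101]
  = (1 / 101)    [101 ≡ 5 mod 8 ⇒ (2 / 101)^2 = +1]
  = 1    [(1 / 101) = 1]

1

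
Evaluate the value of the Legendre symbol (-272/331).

(-272/331)
  = -(272/331)    [331 ≡ 3 mod 4 ⇒ (-1/331) = -1]
  = -(17/331)    [331 ≡ 3 mod 8 ⇒ (2/331)^4 = +1]
  = -(331/17)    [QR: 17 ≡ 1 mod 4, sign kept]
  = -(8/17)    [331 ≡ 8 mod 17]
  = -(1/17)    [17 ≡ 1 mod 8 ⇒ (2/17)^3 = +1]
  = -1    [(1/17) = 1]

-1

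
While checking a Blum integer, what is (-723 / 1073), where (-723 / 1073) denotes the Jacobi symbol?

1

Pull out -1: (-723 / 1073) = (-1 / 1073)·(723 / 1073). Since 1073 ≡ 1 (mod 4), (-1 / 1073) = +1. Now have (723 / 1073).
1073 ≡ 1 (mod 4), so quadratic reciprocity gives (723 / 1073) = (1073 / 723). Reduce: 1073 ≡ 350 (mod 723). Now have (350 / 723).
Factor out 2: 350 = 2·175. Since 723 ≡ 3 (mod 8), (2 / 723) = -1. Now have -(175 / 723).
Both 175 ≡ 3 and 723 ≡ 3 (mod 4), so reciprocity gives (175 / 723) = -(723 / 175). Reduce: 723 ≡ 23 (mod 175). Now have (23 / 175).
Both 23 ≡ 3 and 175 ≡ 3 (mod 4), so reciprocity gives (23 / 175) = -(175 / 23). Reduce: 175 ≡ 14 (mod 23). Now have -(14 / 23).
Factor out 2: 14 = 2·7. Since 23 ≡ 7 (mod 8), (2 / 23) = +1. Now have -(7 / 23).
Both 7 ≡ 3 and 23 ≡ 3 (mod 4), so reciprocity gives (7 / 23) = -(23 / 7). Reduce: 23 ≡ 2 (mod 7). Now have (2 / 7).
Factor out 2: 2 = 2. Since 7 ≡ 7 (mod 8), (2 / 7) = +1. Now have (1 / 7).
(1 / 7) = 1. Collecting the sign factors: 1.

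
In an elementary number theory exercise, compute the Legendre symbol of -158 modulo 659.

(-158/659)
  = (501/659)    [-158 ≡ 501 mod 659]
  = (659/501)    [QR: 501 ≡ 1 mod 4, sign kept]
  = (158/501)    [659 ≡ 158 mod 501]
  = -(79/501)    [501 ≡ 5 mod 8 ⇒ (2/501) = -1]
  = -(501/79)    [QR: 501 ≡ 1 mod 4, sign kept]
  = -(27/79)    [501 ≡ 27 mod 79]
  = (79/27)    [QR: both ≡ 3 mod 4, sign flips]
  = (25/27)    [79 ≡ 25 mod 27]
  = (27/25)    [QR: 25 ≡ 1 mod 4, sign kept]
  = (2/25)    [27 ≡ 2 mod 25]
  = (1/25)    [25 ≡ 1 mod 8 ⇒ (2/25) = +1]
  = 1    [(1/25) = 1]

1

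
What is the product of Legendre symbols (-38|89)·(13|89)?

By multiplicativity, (-38·13|89) = (-38|89)·(13|89).
First factor (-38|89):
(-38|89)
  = (38|89)    [89 ≡ 1 mod 4 ⇒ (-1|89) = +1]
  = (19|89)    [89 ≡ 1 mod 8 ⇒ (2|89) = +1]
  = (89|19)    [QR: 89 ≡ 1 mod 4, sign kept]
  = (13|19)    [89 ≡ 13 mod 19]
  = (19|13)    [QR: 13 ≡ 1 mod 4, sign kept]
  = (6|13)    [19 ≡ 6 mod 13]
  = -(3|13)    [13 ≡ 5 mod 8 ⇒ (2|13) = -1]
  = -(13|3)    [QR: 13 ≡ 1 mod 4, sign kept]
  = -(1|3)    [13 ≡ 1 mod 3]
  = -1    [(1|3) = 1]
Second factor (13|89):
(13|89)
  = (89|13)    [QR: 13 ≡ 1 mod 4, sign kept]
  = (11|13)    [89 ≡ 11 mod 13]
  = (13|11)    [QR: 13 ≡ 1 mod 4, sign kept]
  = (2|11)    [13 ≡ 2 mod 11]
  = -(1|11)    [11 ≡ 3 mod 8 ⇒ (2|11) = -1]
  = -1    [(1|11) = 1]
Product: (-1)·(-1) = 1.

1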